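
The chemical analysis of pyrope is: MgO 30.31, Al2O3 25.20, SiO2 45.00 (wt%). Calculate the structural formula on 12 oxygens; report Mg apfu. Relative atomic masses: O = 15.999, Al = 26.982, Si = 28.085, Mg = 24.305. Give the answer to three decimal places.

3.017 Mg apfu

MgO (M=40.304): mol = 0.75203; Mg = 0.75203, O = 0.75203.
Al2O3 (M=101.961): mol = 0.24715; Al = 0.49430, O = 0.74145.
SiO2 (M=60.083): mol = 0.74896; Si = 0.74896, O = 1.49792.
ΣO = 2.99140; factor = 12/ΣO = 4.01150.
Mg apfu = 0.75203 × 4.01150 = 3.017.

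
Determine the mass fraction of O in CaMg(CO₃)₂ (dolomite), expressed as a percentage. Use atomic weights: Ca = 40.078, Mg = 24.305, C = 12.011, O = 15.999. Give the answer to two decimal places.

52.06 wt%

Molar mass of CaMg(CO₃)₂: 1·40.078 + 1·24.305 + 2·12.011 + 6·15.999 = 184.399 g/mol.
Mass of O per formula unit: 6 × 15.999 = 95.994 g.
Weight fraction O = 95.994 / 184.399 = 0.5206.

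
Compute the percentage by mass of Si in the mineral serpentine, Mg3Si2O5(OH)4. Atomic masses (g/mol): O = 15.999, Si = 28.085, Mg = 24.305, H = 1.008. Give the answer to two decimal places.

Formula mass = 3*24.305 + 2*28.085 + 9*15.999 + 4*1.008 = 277.108 g/mol, of which 56.170 g is Si.
So Si makes up 56.170/277.108 = 0.2027 of the mass, i.e. 20.27%.

20.27 mass %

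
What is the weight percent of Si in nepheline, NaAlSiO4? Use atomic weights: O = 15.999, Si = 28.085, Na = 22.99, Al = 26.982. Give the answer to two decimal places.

19.77 mass %

Formula mass = 1×22.99 + 1×26.982 + 1×28.085 + 4×15.999 = 142.053 g/mol, of which 28.085 g is Si.
So Si makes up 28.085/142.053 = 0.1977 of the mass, i.e. 19.77%.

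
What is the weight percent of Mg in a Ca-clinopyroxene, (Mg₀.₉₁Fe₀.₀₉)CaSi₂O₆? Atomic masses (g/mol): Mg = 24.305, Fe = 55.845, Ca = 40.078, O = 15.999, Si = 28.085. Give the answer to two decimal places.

10.08 wt%

Molar mass of (Mg₀.₉₁Fe₀.₀₉)CaSi₂O₆: 0.91*24.305 + 0.09*55.845 + 1*40.078 + 2*28.085 + 6*15.999 = 219.386 g/mol.
Mass of Mg per formula unit: 0.91 × 24.305 = 22.118 g.
Weight fraction Mg = 22.118 / 219.386 = 0.1008.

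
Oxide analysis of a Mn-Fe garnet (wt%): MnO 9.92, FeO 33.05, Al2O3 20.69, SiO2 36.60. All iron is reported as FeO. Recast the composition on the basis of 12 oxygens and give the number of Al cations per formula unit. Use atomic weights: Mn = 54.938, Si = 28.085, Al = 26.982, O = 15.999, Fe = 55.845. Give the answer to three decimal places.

2.007 Al apfu

MnO (M=70.937): mol = 0.13984; Mn = 0.13984, O = 0.13984.
FeO (M=71.844): mol = 0.46002; Fe = 0.46002, O = 0.46002.
Al2O3 (M=101.961): mol = 0.20292; Al = 0.40584, O = 0.60876.
SiO2 (M=60.083): mol = 0.60916; Si = 0.60916, O = 1.21832.
ΣO = 2.42694; factor = 12/ΣO = 4.94450.
Al apfu = 0.40584 × 4.94450 = 2.007.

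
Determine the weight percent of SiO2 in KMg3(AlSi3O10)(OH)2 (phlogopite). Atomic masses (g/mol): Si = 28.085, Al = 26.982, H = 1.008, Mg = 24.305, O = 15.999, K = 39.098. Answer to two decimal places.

43.20 wt%

Molar mass of KMg3(AlSi3O10)(OH)2 = 1*39.098 + 3*24.305 + 1*26.982 + 3*28.085 + 12*15.999 + 2*1.008 = 417.254 g/mol.
Each formula unit contains 3 Si, equivalent to 3/1 = 3.0000 mol SiO2.
M(SiO2) = 1×28.085 + 2×15.999 = 60.083 g/mol.
Mass of SiO2 per formula unit = 3.0000 × 60.083 = 180.249 g.
SiO2 wt% = 180.249 / 417.254 × 100 = 43.20%.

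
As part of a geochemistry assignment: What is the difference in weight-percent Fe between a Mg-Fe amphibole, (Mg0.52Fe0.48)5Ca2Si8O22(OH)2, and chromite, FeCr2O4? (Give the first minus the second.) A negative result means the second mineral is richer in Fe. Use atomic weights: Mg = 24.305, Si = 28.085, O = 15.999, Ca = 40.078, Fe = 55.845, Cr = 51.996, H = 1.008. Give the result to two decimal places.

First mineral: 134.028 g Fe in 888.049 g formula = 15.09 wt% Fe.
Second mineral: 55.845 g Fe in 223.833 g formula = 24.95 wt% Fe.
15.09% − 24.95% gives a difference of -9.86 percentage points.

-9.86 percentage points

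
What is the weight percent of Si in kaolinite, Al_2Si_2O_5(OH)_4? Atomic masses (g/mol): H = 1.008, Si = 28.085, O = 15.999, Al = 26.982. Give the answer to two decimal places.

M(Al_2Si_2O_5(OH)_4) = 258.157 g/mol.
Si contributes 2 × 28.085 = 56.170 g per mole.
56.170/258.157 = 0.2176 → 21.76%.

21.76 weight percent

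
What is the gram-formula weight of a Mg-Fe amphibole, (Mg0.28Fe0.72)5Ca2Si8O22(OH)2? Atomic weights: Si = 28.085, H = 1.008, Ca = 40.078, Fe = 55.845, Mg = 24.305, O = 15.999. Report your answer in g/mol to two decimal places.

Mg: 1.40 × 24.305 = 34.0270
Fe: 3.60 × 55.845 = 201.0420
Ca: 2 × 40.078 = 80.1560
Si: 8 × 28.085 = 224.6800
O: 24 × 15.999 = 383.9760
H: 2 × 1.008 = 2.0160
Summing the contributions gives the formula mass.

925.90 g/mol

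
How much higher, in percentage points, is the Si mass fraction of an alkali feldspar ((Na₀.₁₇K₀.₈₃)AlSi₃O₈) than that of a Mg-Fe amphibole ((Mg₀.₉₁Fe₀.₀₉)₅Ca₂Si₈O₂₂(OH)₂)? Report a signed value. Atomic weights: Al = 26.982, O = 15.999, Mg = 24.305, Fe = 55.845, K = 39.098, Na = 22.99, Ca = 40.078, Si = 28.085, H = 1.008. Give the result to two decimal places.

Si in (Na₀.₁₇K₀.₈₃)AlSi₃O₈: molar mass 275.589 g/mol; 3×28.085 = 84.255 g → 30.57 wt%.
Si in (Mg₀.₉₁Fe₀.₀₉)₅Ca₂Si₈O₂₂(OH)₂: molar mass 826.546 g/mol; 8×28.085 = 224.680 g → 27.18 wt%.
Difference = 30.57 − 27.18 = 3.39 percentage points.

3.39 percentage points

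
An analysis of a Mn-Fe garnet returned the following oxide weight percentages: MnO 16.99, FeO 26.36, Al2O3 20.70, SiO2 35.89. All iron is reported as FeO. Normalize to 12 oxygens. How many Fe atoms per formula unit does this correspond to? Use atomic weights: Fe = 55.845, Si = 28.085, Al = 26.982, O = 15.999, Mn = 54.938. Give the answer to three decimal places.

MnO (M=70.937): mol = 0.23951; Mn = 0.23951, O = 0.23951.
FeO (M=71.844): mol = 0.36691; Fe = 0.36691, O = 0.36691.
Al2O3 (M=101.961): mol = 0.20302; Al = 0.40604, O = 0.60906.
SiO2 (M=60.083): mol = 0.59734; Si = 0.59734, O = 1.19468.
ΣO = 2.41016; factor = 12/ΣO = 4.97892.
Fe apfu = 0.36691 × 4.97892 = 1.827.

1.827 Fe apfu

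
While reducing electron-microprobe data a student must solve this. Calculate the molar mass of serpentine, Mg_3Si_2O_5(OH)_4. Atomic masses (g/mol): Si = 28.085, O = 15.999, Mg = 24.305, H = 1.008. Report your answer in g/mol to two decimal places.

277.11 g/mol

M = 3*24.305 + 2*28.085 + 9*15.999 + 4*1.008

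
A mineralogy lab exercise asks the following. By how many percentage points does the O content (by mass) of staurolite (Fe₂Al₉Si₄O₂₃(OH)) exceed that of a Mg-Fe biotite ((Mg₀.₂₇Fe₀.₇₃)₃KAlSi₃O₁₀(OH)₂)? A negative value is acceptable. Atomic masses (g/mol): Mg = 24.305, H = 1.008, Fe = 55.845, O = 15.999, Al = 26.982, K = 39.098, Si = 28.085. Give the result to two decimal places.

5.60 percentage points

First mineral: 383.976 g O in 851.852 g formula = 45.08 wt% O.
Second mineral: 191.988 g O in 486.327 g formula = 39.48 wt% O.
45.08% − 39.48% gives a difference of 5.60 percentage points.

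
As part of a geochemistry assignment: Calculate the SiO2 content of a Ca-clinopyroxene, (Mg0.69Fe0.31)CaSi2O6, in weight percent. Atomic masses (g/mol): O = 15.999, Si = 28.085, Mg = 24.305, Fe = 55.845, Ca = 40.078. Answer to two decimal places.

Formula mass = 226.324 g/mol.
2 Si → 2.0000 mol SiO2 per formula unit; M(SiO2) = 60.083, so SiO2 mass = 120.166 g.
120.166/226.324 × 100 = 53.09 wt%.

53.09 wt%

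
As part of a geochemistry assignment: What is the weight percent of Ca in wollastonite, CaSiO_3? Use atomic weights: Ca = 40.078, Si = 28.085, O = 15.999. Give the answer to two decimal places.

34.50 mass %

Molar mass of CaSiO_3: 1·40.078 + 1·28.085 + 3·15.999 = 116.160 g/mol.
Mass of Ca per formula unit: 1 × 40.078 = 40.078 g.
Weight fraction Ca = 40.078 / 116.160 = 0.3450.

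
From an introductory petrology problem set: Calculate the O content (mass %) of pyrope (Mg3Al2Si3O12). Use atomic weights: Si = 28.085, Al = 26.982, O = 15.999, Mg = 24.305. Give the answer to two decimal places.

Formula mass = 3·24.305 + 2·26.982 + 3·28.085 + 12·15.999 = 403.122 g/mol, of which 191.988 g is O.
So O makes up 191.988/403.122 = 0.4763 of the mass, i.e. 47.63%.

47.63 mass %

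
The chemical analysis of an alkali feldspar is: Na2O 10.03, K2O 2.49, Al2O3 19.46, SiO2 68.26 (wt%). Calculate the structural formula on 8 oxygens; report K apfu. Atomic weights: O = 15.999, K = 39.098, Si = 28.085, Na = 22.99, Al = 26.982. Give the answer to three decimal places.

10.03 wt% Na2O ÷ 61.979 g/mol = 0.16183 mol, giving 0.32366 Na and 0.16183 O.
2.49 wt% K2O ÷ 94.195 g/mol = 0.02643 mol, giving 0.05286 K and 0.02643 O.
19.46 wt% Al2O3 ÷ 101.961 g/mol = 0.19086 mol, giving 0.38172 Al and 0.57258 O.
68.26 wt% SiO2 ÷ 60.083 g/mol = 1.13610 mol, giving 1.13610 Si and 2.27220 O.
Oxygen sums to 3.03304; scaling by 8/3.03304 = 2.63762 puts the formula on 8 O.
K: 0.05286 × 2.63762 = 0.139 atoms per formula unit.

0.139 K apfu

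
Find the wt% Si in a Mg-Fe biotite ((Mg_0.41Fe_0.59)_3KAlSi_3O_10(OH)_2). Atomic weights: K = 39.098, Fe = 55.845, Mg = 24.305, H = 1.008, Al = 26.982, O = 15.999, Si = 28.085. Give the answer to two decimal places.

17.81 wt%

M((Mg_0.41Fe_0.59)_3KAlSi_3O_10(OH)_2) = 473.080 g/mol.
Si contributes 3 × 28.085 = 84.255 g per mole.
84.255/473.080 = 0.1781 → 17.81%.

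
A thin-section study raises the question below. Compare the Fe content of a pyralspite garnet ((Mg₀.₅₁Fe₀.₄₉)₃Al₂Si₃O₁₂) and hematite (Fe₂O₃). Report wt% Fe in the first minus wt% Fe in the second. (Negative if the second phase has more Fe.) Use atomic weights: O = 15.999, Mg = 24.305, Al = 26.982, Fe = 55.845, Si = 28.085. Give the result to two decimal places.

Fe in (Mg₀.₅₁Fe₀.₄₉)₃Al₂Si₃O₁₂: molar mass 449.486 g/mol; 1.47×55.845 = 82.092 g → 18.26 wt%.
Fe in Fe₂O₃: molar mass 159.687 g/mol; 2×55.845 = 111.690 g → 69.94 wt%.
Difference = 18.26 − 69.94 = -51.68 percentage points.

-51.68 percentage points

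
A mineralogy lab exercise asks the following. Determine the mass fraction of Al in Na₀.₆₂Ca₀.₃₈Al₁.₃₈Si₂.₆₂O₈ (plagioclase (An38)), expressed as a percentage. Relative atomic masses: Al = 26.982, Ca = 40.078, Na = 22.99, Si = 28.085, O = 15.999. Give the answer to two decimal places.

Molar mass of Na₀.₆₂Ca₀.₃₈Al₁.₃₈Si₂.₆₂O₈: 0.62·22.99 + 0.38·40.078 + 1.38·26.982 + 2.62·28.085 + 8·15.999 = 268.293 g/mol.
Mass of Al per formula unit: 1.38 × 26.982 = 37.235 g.
Weight fraction Al = 37.235 / 268.293 = 0.1388.

13.88 mass %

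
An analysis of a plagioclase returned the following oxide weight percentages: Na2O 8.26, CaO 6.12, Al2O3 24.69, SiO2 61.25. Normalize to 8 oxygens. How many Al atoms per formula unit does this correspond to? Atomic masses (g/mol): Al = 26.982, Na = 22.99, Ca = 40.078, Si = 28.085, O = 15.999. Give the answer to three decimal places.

1.288 Al apfu

8.26 wt% Na2O ÷ 61.979 g/mol = 0.13327 mol, giving 0.26654 Na and 0.13327 O.
6.12 wt% CaO ÷ 56.077 g/mol = 0.10914 mol, giving 0.10914 Ca and 0.10914 O.
24.69 wt% Al2O3 ÷ 101.961 g/mol = 0.24215 mol, giving 0.48430 Al and 0.72645 O.
61.25 wt% SiO2 ÷ 60.083 g/mol = 1.01942 mol, giving 1.01942 Si and 2.03884 O.
Oxygen sums to 3.00770; scaling by 8/3.00770 = 2.65984 puts the formula on 8 O.
Al: 0.48430 × 2.65984 = 1.288 atoms per formula unit.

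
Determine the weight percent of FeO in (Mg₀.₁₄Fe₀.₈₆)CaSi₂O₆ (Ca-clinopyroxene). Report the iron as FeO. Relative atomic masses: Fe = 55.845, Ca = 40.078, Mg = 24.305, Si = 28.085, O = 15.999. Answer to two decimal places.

25.36 wt%

Formula mass = 243.671 g/mol.
0.86 Fe → 0.8600 mol FeO per formula unit; M(FeO) = 71.844, so FeO mass = 61.786 g.
61.786/243.671 × 100 = 25.36 wt%.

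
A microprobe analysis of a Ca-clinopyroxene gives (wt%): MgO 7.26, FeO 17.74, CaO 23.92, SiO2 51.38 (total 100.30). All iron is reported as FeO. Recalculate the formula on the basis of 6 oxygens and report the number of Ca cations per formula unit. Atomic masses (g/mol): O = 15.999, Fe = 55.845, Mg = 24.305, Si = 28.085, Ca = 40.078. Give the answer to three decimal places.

0.998 Ca apfu

MgO: 7.26/40.304 = 0.18013 mol → 0.18013 mol Mg, 0.18013 mol O.
FeO: 17.74/71.844 = 0.24692 mol → 0.24692 mol Fe, 0.24692 mol O.
CaO: 23.92/56.077 = 0.42656 mol → 0.42656 mol Ca, 0.42656 mol O.
SiO2: 51.38/60.083 = 0.85515 mol → 0.85515 mol Si, 1.71030 mol O.
Total oxygen = 2.56391 mol. Normalization factor = 6/2.56391 = 2.34018.
Ca per 6 O = 0.42656 × 2.34018 = 0.998.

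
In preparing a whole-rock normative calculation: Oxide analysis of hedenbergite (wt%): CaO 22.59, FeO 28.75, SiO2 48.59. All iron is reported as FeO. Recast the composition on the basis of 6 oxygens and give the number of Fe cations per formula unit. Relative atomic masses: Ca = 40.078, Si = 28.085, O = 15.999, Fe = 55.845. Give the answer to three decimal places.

0.992 Fe apfu

22.59 wt% CaO ÷ 56.077 g/mol = 0.40284 mol, giving 0.40284 Ca and 0.40284 O.
28.75 wt% FeO ÷ 71.844 g/mol = 0.40017 mol, giving 0.40017 Fe and 0.40017 O.
48.59 wt% SiO2 ÷ 60.083 g/mol = 0.80871 mol, giving 0.80871 Si and 1.61742 O.
Oxygen sums to 2.42043; scaling by 6/2.42043 = 2.47890 puts the formula on 6 O.
Fe: 0.40017 × 2.47890 = 0.992 atoms per formula unit.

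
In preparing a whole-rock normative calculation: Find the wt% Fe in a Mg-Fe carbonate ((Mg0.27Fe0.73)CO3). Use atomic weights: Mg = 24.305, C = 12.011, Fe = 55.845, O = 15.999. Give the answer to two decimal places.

M((Mg0.27Fe0.73)CO3) = 107.337 g/mol.
Fe contributes 0.73 × 55.845 = 40.767 g per mole.
40.767/107.337 = 0.3798 → 37.98%.

37.98 weight percent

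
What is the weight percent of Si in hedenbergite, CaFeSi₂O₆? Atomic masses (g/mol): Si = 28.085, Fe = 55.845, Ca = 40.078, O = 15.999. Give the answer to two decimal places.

M(CaFeSi₂O₆) = 248.087 g/mol.
Si contributes 2 × 28.085 = 56.170 g per mole.
56.170/248.087 = 0.2264 → 22.64%.

22.64 wt%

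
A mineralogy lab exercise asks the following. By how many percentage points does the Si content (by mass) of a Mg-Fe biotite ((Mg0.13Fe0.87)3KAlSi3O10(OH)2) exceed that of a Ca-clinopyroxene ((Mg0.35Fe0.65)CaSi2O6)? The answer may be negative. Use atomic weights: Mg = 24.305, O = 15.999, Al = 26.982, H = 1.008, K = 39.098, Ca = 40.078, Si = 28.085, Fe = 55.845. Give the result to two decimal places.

-6.83 percentage points

First mineral: 84.255 g Si in 499.573 g formula = 16.87 wt% Si.
Second mineral: 56.170 g Si in 237.048 g formula = 23.70 wt% Si.
16.87% − 23.70% gives a difference of -6.83 percentage points.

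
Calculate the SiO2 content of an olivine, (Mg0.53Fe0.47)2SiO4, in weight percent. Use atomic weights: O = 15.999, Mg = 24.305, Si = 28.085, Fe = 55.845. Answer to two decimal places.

Formula mass = 170.339 g/mol.
1 Si → 1.0000 mol SiO2 per formula unit; M(SiO2) = 60.083, so SiO2 mass = 60.083 g.
60.083/170.339 × 100 = 35.27 wt%.

35.27 wt%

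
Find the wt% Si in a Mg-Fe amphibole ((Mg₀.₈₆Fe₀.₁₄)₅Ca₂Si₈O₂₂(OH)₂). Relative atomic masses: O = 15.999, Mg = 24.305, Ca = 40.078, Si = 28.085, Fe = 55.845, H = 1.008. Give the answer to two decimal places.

26.93 wt%

M((Mg₀.₈₆Fe₀.₁₄)₅Ca₂Si₈O₂₂(OH)₂) = 834.431 g/mol.
Si contributes 8 × 28.085 = 224.680 g per mole.
224.680/834.431 = 0.2693 → 26.93%.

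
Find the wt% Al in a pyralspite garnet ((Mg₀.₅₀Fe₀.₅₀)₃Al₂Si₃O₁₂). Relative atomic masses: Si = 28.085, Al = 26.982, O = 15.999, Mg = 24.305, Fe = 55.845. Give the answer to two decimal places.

Formula mass = 1.50·24.305 + 1.50·55.845 + 2·26.982 + 3·28.085 + 12·15.999 = 450.432 g/mol, of which 53.964 g is Al.
So Al makes up 53.964/450.432 = 0.1198 of the mass, i.e. 11.98%.

11.98 wt%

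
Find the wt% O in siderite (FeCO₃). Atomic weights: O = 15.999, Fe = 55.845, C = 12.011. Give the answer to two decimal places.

41.43 weight percent

Formula mass = 1×55.845 + 1×12.011 + 3×15.999 = 115.853 g/mol, of which 47.997 g is O.
So O makes up 47.997/115.853 = 0.4143 of the mass, i.e. 41.43%.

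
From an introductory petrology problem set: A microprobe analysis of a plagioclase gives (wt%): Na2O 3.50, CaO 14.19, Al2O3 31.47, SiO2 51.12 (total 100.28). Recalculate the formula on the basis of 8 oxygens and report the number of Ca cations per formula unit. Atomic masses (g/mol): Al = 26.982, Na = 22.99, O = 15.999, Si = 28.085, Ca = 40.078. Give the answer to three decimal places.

3.50 wt% Na2O ÷ 61.979 g/mol = 0.05647 mol, giving 0.11294 Na and 0.05647 O.
14.19 wt% CaO ÷ 56.077 g/mol = 0.25304 mol, giving 0.25304 Ca and 0.25304 O.
31.47 wt% Al2O3 ÷ 101.961 g/mol = 0.30865 mol, giving 0.61730 Al and 0.92595 O.
51.12 wt% SiO2 ÷ 60.083 g/mol = 0.85082 mol, giving 0.85082 Si and 1.70164 O.
Oxygen sums to 2.93710; scaling by 8/2.93710 = 2.72378 puts the formula on 8 O.
Ca: 0.25304 × 2.72378 = 0.689 atoms per formula unit.

0.689 Ca apfu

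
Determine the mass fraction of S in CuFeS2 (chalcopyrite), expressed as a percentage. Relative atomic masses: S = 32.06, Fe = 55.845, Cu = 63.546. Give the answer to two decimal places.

34.94 wt%

M(CuFeS2) = 183.511 g/mol.
S contributes 2 × 32.06 = 64.120 g per mole.
64.120/183.511 = 0.3494 → 34.94%.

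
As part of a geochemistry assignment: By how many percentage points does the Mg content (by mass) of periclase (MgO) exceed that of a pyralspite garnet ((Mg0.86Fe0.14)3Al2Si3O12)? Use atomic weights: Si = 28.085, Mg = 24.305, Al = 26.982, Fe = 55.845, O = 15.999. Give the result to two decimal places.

45.24 percentage points

Mg in MgO: molar mass 40.304 g/mol; 1×24.305 = 24.305 g → 60.30 wt%.
Mg in (Mg0.86Fe0.14)3Al2Si3O12: molar mass 416.369 g/mol; 2.58×24.305 = 62.707 g → 15.06 wt%.
Difference = 60.30 − 15.06 = 45.24 percentage points.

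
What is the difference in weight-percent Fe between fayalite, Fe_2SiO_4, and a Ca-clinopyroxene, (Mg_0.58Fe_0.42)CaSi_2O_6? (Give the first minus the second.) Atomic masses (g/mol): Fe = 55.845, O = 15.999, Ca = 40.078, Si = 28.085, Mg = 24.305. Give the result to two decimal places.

44.60 percentage points

First mineral: 111.690 g Fe in 203.771 g formula = 54.81 wt% Fe.
Second mineral: 23.455 g Fe in 229.794 g formula = 10.21 wt% Fe.
54.81% − 10.21% gives a difference of 44.60 percentage points.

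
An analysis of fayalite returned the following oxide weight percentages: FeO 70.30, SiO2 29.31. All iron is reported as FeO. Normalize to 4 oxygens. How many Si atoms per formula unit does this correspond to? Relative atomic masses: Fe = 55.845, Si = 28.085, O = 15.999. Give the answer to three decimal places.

70.30 wt% FeO ÷ 71.844 g/mol = 0.97851 mol, giving 0.97851 Fe and 0.97851 O.
29.31 wt% SiO2 ÷ 60.083 g/mol = 0.48783 mol, giving 0.48783 Si and 0.97566 O.
Oxygen sums to 1.95417; scaling by 4/1.95417 = 2.04690 puts the formula on 4 O.
Si: 0.48783 × 2.04690 = 0.999 atoms per formula unit.

0.999 Si apfu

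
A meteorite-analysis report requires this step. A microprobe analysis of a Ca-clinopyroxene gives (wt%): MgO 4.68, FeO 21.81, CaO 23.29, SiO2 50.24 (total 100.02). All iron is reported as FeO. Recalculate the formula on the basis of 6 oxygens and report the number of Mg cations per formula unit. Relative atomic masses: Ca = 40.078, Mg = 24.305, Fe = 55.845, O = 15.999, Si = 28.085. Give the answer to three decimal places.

0.278 Mg apfu

MgO (M=40.304): mol = 0.11612; Mg = 0.11612, O = 0.11612.
FeO (M=71.844): mol = 0.30357; Fe = 0.30357, O = 0.30357.
CaO (M=56.077): mol = 0.41532; Ca = 0.41532, O = 0.41532.
SiO2 (M=60.083): mol = 0.83618; Si = 0.83618, O = 1.67236.
ΣO = 2.50737; factor = 6/ΣO = 2.39295.
Mg apfu = 0.11612 × 2.39295 = 0.278.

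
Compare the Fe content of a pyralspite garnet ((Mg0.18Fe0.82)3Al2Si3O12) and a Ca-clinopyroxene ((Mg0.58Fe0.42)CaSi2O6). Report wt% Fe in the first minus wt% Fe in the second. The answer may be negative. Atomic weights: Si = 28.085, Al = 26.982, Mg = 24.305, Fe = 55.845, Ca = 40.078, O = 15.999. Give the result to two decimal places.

M((Mg0.18Fe0.82)3Al2Si3O12) = 480.710 g/mol, so wt% Fe = 137.379/480.710 × 100 = 28.58%.
M((Mg0.58Fe0.42)CaSi2O6) = 229.794 g/mol, so wt% Fe = 23.455/229.794 × 100 = 10.21%.
28.58 − 10.21 = 18.37 pp.

18.37 percentage points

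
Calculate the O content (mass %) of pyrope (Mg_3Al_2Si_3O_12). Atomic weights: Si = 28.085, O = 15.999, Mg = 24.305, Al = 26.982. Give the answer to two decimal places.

Formula mass = 3×24.305 + 2×26.982 + 3×28.085 + 12×15.999 = 403.122 g/mol, of which 191.988 g is O.
So O makes up 191.988/403.122 = 0.4763 of the mass, i.e. 47.63%.

47.63 mass %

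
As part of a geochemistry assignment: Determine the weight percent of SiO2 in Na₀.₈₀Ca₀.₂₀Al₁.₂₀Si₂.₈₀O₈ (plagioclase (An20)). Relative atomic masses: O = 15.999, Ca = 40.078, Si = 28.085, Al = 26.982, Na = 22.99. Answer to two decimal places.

Formula mass = 265.416 g/mol.
2.80 Si → 2.8000 mol SiO2 per formula unit; M(SiO2) = 60.083, so SiO2 mass = 168.232 g.
168.232/265.416 × 100 = 63.38 wt%.

63.38 wt%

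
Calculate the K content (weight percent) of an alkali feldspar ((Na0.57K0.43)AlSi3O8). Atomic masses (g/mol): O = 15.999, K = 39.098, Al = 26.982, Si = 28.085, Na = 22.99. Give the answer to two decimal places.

6.25 weight percent

Molar mass of (Na0.57K0.43)AlSi3O8: 0.57×22.99 + 0.43×39.098 + 1×26.982 + 3×28.085 + 8×15.999 = 269.145 g/mol.
Mass of K per formula unit: 0.43 × 39.098 = 16.812 g.
Weight fraction K = 16.812 / 269.145 = 0.0625.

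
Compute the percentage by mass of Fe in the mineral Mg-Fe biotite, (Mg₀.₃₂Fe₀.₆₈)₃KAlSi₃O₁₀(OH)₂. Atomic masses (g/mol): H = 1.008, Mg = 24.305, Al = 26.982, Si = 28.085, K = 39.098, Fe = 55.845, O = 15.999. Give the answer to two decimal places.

23.66 weight percent

M((Mg₀.₃₂Fe₀.₆₈)₃KAlSi₃O₁₀(OH)₂) = 481.596 g/mol.
Fe contributes 2.04 × 55.845 = 113.924 g per mole.
113.924/481.596 = 0.2366 → 23.66%.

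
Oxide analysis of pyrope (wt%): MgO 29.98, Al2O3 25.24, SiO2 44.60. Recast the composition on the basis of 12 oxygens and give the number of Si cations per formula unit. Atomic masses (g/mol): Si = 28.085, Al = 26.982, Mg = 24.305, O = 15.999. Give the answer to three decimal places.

2.998 Si apfu

MgO (M=40.304): mol = 0.74385; Mg = 0.74385, O = 0.74385.
Al2O3 (M=101.961): mol = 0.24755; Al = 0.49510, O = 0.74265.
SiO2 (M=60.083): mol = 0.74231; Si = 0.74231, O = 1.48462.
ΣO = 2.97112; factor = 12/ΣO = 4.03888.
Si apfu = 0.74231 × 4.03888 = 2.998.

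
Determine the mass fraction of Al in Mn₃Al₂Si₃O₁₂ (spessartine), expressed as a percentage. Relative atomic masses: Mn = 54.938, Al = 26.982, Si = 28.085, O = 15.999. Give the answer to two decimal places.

Molar mass of Mn₃Al₂Si₃O₁₂: 3*54.938 + 2*26.982 + 3*28.085 + 12*15.999 = 495.021 g/mol.
Mass of Al per formula unit: 2 × 26.982 = 53.964 g.
Weight fraction Al = 53.964 / 495.021 = 0.1090.

10.90 weight percent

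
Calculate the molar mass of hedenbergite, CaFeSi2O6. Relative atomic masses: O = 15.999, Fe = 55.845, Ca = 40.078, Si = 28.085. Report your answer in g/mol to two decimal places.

The formula mass is the sum 1*40.078 + 1*55.845 + 2*28.085 + 6*15.999.

248.09 g/mol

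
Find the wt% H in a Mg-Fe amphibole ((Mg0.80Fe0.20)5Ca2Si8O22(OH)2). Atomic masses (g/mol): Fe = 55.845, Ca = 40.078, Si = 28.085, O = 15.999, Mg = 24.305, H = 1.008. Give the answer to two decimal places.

Formula mass = 4×24.305 + 1×55.845 + 2×40.078 + 8×28.085 + 24×15.999 + 2×1.008 = 843.893 g/mol, of which 2.016 g is H.
So H makes up 2.016/843.893 = 0.0024 of the mass, i.e. 0.24%.

0.24 weight percent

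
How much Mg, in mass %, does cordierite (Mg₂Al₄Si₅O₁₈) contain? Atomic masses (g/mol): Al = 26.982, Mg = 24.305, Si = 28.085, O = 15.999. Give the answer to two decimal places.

8.31 mass %

M(Mg₂Al₄Si₅O₁₈) = 584.945 g/mol.
Mg contributes 2 × 24.305 = 48.610 g per mole.
48.610/584.945 = 0.0831 → 8.31%.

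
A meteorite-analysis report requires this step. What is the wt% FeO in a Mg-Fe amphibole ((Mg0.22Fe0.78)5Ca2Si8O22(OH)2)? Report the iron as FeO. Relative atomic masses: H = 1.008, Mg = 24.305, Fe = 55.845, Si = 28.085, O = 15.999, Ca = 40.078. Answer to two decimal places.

M((Mg0.22Fe0.78)5Ca2Si8O22(OH)2) = 935.359 g/mol; M(FeO) = 71.844 g/mol.
Moles FeO per formula unit = 3.90 Fe ÷ 1 = 3.9000.
FeO fraction = (3.9000 × 71.844) / 935.359 = 280.192/935.359 = 0.2996.

29.96 wt%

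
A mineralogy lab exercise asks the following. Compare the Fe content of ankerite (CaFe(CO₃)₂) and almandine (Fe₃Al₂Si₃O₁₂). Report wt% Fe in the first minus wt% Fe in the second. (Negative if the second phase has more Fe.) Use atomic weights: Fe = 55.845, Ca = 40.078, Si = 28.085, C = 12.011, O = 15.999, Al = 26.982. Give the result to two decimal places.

-7.80 percentage points

First mineral: 55.845 g Fe in 215.939 g formula = 25.86 wt% Fe.
Second mineral: 167.535 g Fe in 497.742 g formula = 33.66 wt% Fe.
25.86% − 33.66% gives a difference of -7.80 percentage points.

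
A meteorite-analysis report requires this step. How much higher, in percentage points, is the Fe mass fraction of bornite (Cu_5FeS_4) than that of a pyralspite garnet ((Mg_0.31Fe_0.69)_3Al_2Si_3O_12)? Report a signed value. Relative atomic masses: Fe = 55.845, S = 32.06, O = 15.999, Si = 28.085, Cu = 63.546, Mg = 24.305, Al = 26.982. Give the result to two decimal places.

-13.55 percentage points

Fe in Cu_5FeS_4: molar mass 501.815 g/mol; 1×55.845 = 55.845 g → 11.13 wt%.
Fe in (Mg_0.31Fe_0.69)_3Al_2Si_3O_12: molar mass 468.410 g/mol; 2.07×55.845 = 115.599 g → 24.68 wt%.
Difference = 11.13 − 24.68 = -13.55 percentage points.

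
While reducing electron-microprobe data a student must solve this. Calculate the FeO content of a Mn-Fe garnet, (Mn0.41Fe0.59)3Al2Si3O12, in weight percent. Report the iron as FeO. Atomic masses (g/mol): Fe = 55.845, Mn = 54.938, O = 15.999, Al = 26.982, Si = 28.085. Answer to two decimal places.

25.61 wt%

M((Mn0.41Fe0.59)3Al2Si3O12) = 496.626 g/mol; M(FeO) = 71.844 g/mol.
Moles FeO per formula unit = 1.77 Fe ÷ 1 = 1.7700.
FeO fraction = (1.7700 × 71.844) / 496.626 = 127.164/496.626 = 0.2561.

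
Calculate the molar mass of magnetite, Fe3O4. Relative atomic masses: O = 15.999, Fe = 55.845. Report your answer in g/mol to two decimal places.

231.53 g/mol

The formula mass is the sum 3×55.845 + 4×15.999.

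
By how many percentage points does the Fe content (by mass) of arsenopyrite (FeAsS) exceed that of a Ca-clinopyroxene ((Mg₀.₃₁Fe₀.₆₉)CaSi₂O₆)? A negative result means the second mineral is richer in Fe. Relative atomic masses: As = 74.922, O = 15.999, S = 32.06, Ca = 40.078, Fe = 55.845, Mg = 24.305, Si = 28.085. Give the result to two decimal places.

Fe in FeAsS: molar mass 162.827 g/mol; 1×55.845 = 55.845 g → 34.30 wt%.
Fe in (Mg₀.₃₁Fe₀.₆₉)CaSi₂O₆: molar mass 238.310 g/mol; 0.69×55.845 = 38.533 g → 16.17 wt%.
Difference = 34.30 − 16.17 = 18.13 percentage points.

18.13 percentage points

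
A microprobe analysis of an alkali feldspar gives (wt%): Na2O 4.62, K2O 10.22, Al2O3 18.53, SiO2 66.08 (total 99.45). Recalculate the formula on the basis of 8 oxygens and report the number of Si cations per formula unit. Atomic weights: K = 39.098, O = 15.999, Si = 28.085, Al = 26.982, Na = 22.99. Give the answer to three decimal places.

3.005 Si apfu

4.62 wt% Na2O ÷ 61.979 g/mol = 0.07454 mol, giving 0.14908 Na and 0.07454 O.
10.22 wt% K2O ÷ 94.195 g/mol = 0.10850 mol, giving 0.21700 K and 0.10850 O.
18.53 wt% Al2O3 ÷ 101.961 g/mol = 0.18174 mol, giving 0.36348 Al and 0.54522 O.
66.08 wt% SiO2 ÷ 60.083 g/mol = 1.09981 mol, giving 1.09981 Si and 2.19962 O.
Oxygen sums to 2.92788; scaling by 8/2.92788 = 2.73235 puts the formula on 8 O.
Si: 1.09981 × 2.73235 = 3.005 atoms per formula unit.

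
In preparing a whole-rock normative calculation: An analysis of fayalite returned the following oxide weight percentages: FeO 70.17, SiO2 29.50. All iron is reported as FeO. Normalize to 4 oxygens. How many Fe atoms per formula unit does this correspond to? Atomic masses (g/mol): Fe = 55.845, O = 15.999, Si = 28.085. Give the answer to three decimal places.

70.17 wt% FeO ÷ 71.844 g/mol = 0.97670 mol, giving 0.97670 Fe and 0.97670 O.
29.50 wt% SiO2 ÷ 60.083 g/mol = 0.49099 mol, giving 0.49099 Si and 0.98198 O.
Oxygen sums to 1.95868; scaling by 4/1.95868 = 2.04219 puts the formula on 4 O.
Fe: 0.97670 × 2.04219 = 1.995 atoms per formula unit.

1.995 Fe apfu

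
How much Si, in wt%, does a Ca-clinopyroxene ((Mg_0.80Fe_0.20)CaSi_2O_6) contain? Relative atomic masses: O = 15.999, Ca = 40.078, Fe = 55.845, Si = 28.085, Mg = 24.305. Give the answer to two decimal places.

25.20 wt%

Molar mass of (Mg_0.80Fe_0.20)CaSi_2O_6: 0.80×24.305 + 0.20×55.845 + 1×40.078 + 2×28.085 + 6×15.999 = 222.855 g/mol.
Mass of Si per formula unit: 2 × 28.085 = 56.170 g.
Weight fraction Si = 56.170 / 222.855 = 0.2520.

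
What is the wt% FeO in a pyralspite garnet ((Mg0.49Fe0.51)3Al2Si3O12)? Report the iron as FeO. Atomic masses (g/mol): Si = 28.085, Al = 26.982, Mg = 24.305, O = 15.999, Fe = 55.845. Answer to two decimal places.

M((Mg0.49Fe0.51)3Al2Si3O12) = 451.378 g/mol; M(FeO) = 71.844 g/mol.
Moles FeO per formula unit = 1.53 Fe ÷ 1 = 1.5300.
FeO fraction = (1.5300 × 71.844) / 451.378 = 109.921/451.378 = 0.2435.

24.35 wt%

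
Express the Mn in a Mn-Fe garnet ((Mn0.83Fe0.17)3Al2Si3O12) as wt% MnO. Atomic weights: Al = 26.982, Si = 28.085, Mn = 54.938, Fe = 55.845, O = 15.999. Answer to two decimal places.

35.65 wt%

Molar mass of (Mn0.83Fe0.17)3Al2Si3O12 = 2.49·54.938 + 0.51·55.845 + 2·26.982 + 3·28.085 + 12·15.999 = 495.484 g/mol.
Each formula unit contains 2.49 Mn, equivalent to 2.49/1 = 2.4900 mol MnO.
M(MnO) = 1×54.938 + 1×15.999 = 70.937 g/mol.
Mass of MnO per formula unit = 2.4900 × 70.937 = 176.633 g.
MnO wt% = 176.633 / 495.484 × 100 = 35.65%.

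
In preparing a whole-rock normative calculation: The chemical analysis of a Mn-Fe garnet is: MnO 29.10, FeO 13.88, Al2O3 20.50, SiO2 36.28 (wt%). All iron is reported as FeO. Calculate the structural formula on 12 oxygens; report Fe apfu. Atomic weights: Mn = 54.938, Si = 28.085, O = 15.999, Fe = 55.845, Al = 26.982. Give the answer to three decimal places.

0.960 Fe apfu

MnO: 29.10/70.937 = 0.41022 mol → 0.41022 mol Mn, 0.41022 mol O.
FeO: 13.88/71.844 = 0.19320 mol → 0.19320 mol Fe, 0.19320 mol O.
Al2O3: 20.50/101.961 = 0.20106 mol → 0.40212 mol Al, 0.60318 mol O.
SiO2: 36.28/60.083 = 0.60383 mol → 0.60383 mol Si, 1.20766 mol O.
Total oxygen = 2.41426 mol. Normalization factor = 12/2.41426 = 4.97047.
Fe per 12 O = 0.19320 × 4.97047 = 0.960.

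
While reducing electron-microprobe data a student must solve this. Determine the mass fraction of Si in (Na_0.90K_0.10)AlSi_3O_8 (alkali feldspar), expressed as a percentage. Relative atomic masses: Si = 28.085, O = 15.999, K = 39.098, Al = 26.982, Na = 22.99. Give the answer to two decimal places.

M((Na_0.90K_0.10)AlSi_3O_8) = 263.830 g/mol.
Si contributes 3 × 28.085 = 84.255 g per mole.
84.255/263.830 = 0.3194 → 31.94%.

31.94 mass %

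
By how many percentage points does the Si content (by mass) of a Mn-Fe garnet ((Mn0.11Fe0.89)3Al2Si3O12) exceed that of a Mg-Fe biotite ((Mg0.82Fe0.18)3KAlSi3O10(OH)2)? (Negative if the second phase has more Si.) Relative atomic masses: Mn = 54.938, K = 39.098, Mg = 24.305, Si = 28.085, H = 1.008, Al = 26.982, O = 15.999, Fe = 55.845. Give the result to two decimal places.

Si in (Mn0.11Fe0.89)3Al2Si3O12: molar mass 497.443 g/mol; 3×28.085 = 84.255 g → 16.94 wt%.
Si in (Mg0.82Fe0.18)3KAlSi3O10(OH)2: molar mass 434.286 g/mol; 3×28.085 = 84.255 g → 19.40 wt%.
Difference = 16.94 − 19.40 = -2.46 percentage points.

-2.46 percentage points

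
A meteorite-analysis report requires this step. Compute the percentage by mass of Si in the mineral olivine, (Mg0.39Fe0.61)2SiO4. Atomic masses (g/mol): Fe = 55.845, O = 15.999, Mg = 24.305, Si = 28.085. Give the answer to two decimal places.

Molar mass of (Mg0.39Fe0.61)2SiO4: 0.78·24.305 + 1.22·55.845 + 1·28.085 + 4·15.999 = 179.170 g/mol.
Mass of Si per formula unit: 1 × 28.085 = 28.085 g.
Weight fraction Si = 28.085 / 179.170 = 0.1568.

15.68 wt%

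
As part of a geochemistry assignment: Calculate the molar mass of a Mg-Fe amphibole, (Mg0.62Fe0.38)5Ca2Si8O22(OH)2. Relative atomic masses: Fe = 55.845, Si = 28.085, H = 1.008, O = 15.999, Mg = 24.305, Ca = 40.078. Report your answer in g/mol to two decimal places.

The formula mass is the sum 3.10*24.305 + 1.90*55.845 + 2*40.078 + 8*28.085 + 24*15.999 + 2*1.008.

872.28 g/mol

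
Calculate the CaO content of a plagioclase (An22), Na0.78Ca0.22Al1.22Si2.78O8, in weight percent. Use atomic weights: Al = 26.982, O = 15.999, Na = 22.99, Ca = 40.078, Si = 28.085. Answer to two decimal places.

Formula mass = 265.736 g/mol.
0.22 Ca → 0.2200 mol CaO per formula unit; M(CaO) = 56.077, so CaO mass = 12.337 g.
12.337/265.736 × 100 = 4.64 wt%.

4.64 wt%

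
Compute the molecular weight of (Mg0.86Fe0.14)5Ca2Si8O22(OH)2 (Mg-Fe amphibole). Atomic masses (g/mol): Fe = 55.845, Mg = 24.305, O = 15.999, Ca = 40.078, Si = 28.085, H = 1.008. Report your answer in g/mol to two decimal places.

834.43 g/mol

The formula mass is the sum 4.30*24.305 + 0.70*55.845 + 2*40.078 + 8*28.085 + 24*15.999 + 2*1.008.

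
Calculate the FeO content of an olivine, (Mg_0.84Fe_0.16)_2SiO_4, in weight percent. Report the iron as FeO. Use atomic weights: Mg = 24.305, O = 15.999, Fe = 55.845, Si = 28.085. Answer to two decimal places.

15.25 wt%

Formula mass = 150.784 g/mol.
0.32 Fe → 0.3200 mol FeO per formula unit; M(FeO) = 71.844, so FeO mass = 22.990 g.
22.990/150.784 × 100 = 15.25 wt%.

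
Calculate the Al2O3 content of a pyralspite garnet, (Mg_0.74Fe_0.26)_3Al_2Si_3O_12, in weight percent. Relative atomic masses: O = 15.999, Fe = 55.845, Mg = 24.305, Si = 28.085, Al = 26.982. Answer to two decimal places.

23.84 wt%

Formula mass = 427.723 g/mol.
2 Al → 1.0000 mol Al2O3 per formula unit; M(Al2O3) = 101.961, so Al2O3 mass = 101.961 g.
101.961/427.723 × 100 = 23.84 wt%.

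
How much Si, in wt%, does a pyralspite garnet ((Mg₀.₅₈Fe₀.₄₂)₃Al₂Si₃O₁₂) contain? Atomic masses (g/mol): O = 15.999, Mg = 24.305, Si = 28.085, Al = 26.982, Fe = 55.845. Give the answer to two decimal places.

19.03 wt%

Molar mass of (Mg₀.₅₈Fe₀.₄₂)₃Al₂Si₃O₁₂: 1.74*24.305 + 1.26*55.845 + 2*26.982 + 3*28.085 + 12*15.999 = 442.862 g/mol.
Mass of Si per formula unit: 3 × 28.085 = 84.255 g.
Weight fraction Si = 84.255 / 442.862 = 0.1903.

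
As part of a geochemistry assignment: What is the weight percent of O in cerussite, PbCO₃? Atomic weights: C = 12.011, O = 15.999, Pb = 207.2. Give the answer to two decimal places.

Molar mass of PbCO₃: 1*207.2 + 1*12.011 + 3*15.999 = 267.208 g/mol.
Mass of O per formula unit: 3 × 15.999 = 47.997 g.
Weight fraction O = 47.997 / 267.208 = 0.1796.

17.96 wt%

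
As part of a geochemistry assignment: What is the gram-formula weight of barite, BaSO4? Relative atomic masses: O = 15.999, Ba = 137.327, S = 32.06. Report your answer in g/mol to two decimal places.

M = 1*137.327 + 1*32.06 + 4*15.999

233.38 g/mol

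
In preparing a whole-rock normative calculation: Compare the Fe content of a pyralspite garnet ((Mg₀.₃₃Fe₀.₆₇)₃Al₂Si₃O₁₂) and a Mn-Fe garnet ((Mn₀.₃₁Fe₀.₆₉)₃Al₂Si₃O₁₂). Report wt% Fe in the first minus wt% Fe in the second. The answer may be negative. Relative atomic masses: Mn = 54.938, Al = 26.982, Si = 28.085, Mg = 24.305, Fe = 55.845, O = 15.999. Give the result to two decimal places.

First mineral: 112.248 g Fe in 466.517 g formula = 24.06 wt% Fe.
Second mineral: 115.599 g Fe in 496.898 g formula = 23.26 wt% Fe.
24.06% − 23.26% gives a difference of 0.80 percentage points.

0.80 percentage points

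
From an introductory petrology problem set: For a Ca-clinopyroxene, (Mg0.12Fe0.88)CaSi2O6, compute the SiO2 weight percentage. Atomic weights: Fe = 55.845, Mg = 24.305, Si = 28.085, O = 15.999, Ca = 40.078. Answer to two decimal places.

49.19 wt%

M((Mg0.12Fe0.88)CaSi2O6) = 244.302 g/mol; M(SiO2) = 60.083 g/mol.
Moles SiO2 per formula unit = 2 Si ÷ 1 = 2.0000.
SiO2 fraction = (2.0000 × 60.083) / 244.302 = 120.166/244.302 = 0.4919.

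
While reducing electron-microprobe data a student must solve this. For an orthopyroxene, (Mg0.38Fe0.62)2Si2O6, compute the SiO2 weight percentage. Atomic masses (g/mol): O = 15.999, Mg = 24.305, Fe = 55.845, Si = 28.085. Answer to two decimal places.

Formula mass = 239.884 g/mol.
2 Si → 2.0000 mol SiO2 per formula unit; M(SiO2) = 60.083, so SiO2 mass = 120.166 g.
120.166/239.884 × 100 = 50.09 wt%.

50.09 wt%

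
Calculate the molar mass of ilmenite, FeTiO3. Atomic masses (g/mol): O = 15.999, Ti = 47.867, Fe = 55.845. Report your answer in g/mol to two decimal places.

151.71 g/mol

M = 1×55.845 + 1×47.867 + 3×15.999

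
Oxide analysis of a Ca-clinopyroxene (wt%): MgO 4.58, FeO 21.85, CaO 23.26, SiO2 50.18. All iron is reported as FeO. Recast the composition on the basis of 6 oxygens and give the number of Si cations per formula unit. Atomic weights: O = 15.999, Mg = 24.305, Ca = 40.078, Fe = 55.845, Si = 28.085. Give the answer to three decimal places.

2.002 Si apfu

MgO (M=40.304): mol = 0.11364; Mg = 0.11364, O = 0.11364.
FeO (M=71.844): mol = 0.30413; Fe = 0.30413, O = 0.30413.
CaO (M=56.077): mol = 0.41479; Ca = 0.41479, O = 0.41479.
SiO2 (M=60.083): mol = 0.83518; Si = 0.83518, O = 1.67036.
ΣO = 2.50292; factor = 6/ΣO = 2.39720.
Si apfu = 0.83518 × 2.39720 = 2.002.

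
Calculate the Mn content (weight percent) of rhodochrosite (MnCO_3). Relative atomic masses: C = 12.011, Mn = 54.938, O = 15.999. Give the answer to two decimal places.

47.79 weight percent

Formula mass = 1×54.938 + 1×12.011 + 3×15.999 = 114.946 g/mol, of which 54.938 g is Mn.
So Mn makes up 54.938/114.946 = 0.4779 of the mass, i.e. 47.79%.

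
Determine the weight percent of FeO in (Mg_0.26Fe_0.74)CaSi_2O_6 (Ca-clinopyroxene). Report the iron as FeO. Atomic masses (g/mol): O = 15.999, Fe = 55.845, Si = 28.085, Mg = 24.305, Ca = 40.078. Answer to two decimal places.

M((Mg_0.26Fe_0.74)CaSi_2O_6) = 239.887 g/mol; M(FeO) = 71.844 g/mol.
Moles FeO per formula unit = 0.74 Fe ÷ 1 = 0.7400.
FeO fraction = (0.7400 × 71.844) / 239.887 = 53.165/239.887 = 0.2216.

22.16 wt%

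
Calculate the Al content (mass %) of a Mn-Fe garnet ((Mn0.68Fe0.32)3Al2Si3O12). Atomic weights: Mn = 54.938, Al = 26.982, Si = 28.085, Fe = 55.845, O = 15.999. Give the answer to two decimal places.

10.88 mass %

Molar mass of (Mn0.68Fe0.32)3Al2Si3O12: 2.04·54.938 + 0.96·55.845 + 2·26.982 + 3·28.085 + 12·15.999 = 495.892 g/mol.
Mass of Al per formula unit: 2 × 26.982 = 53.964 g.
Weight fraction Al = 53.964 / 495.892 = 0.1088.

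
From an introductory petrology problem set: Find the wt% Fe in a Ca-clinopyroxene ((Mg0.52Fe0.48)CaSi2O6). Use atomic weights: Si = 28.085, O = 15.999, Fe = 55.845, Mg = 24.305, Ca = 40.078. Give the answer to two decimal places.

M((Mg0.52Fe0.48)CaSi2O6) = 231.686 g/mol.
Fe contributes 0.48 × 55.845 = 26.806 g per mole.
26.806/231.686 = 0.1157 → 11.57%.

11.57 wt%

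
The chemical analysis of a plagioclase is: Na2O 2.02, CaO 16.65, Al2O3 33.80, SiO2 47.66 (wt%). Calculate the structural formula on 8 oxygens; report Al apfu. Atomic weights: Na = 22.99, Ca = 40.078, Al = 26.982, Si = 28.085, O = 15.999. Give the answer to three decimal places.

1.822 Al apfu

2.02 wt% Na2O ÷ 61.979 g/mol = 0.03259 mol, giving 0.06518 Na and 0.03259 O.
16.65 wt% CaO ÷ 56.077 g/mol = 0.29691 mol, giving 0.29691 Ca and 0.29691 O.
33.80 wt% Al2O3 ÷ 101.961 g/mol = 0.33150 mol, giving 0.66300 Al and 0.99450 O.
47.66 wt% SiO2 ÷ 60.083 g/mol = 0.79324 mol, giving 0.79324 Si and 1.58648 O.
Oxygen sums to 2.91048; scaling by 8/2.91048 = 2.74869 puts the formula on 8 O.
Al: 0.66300 × 2.74869 = 1.822 atoms per formula unit.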